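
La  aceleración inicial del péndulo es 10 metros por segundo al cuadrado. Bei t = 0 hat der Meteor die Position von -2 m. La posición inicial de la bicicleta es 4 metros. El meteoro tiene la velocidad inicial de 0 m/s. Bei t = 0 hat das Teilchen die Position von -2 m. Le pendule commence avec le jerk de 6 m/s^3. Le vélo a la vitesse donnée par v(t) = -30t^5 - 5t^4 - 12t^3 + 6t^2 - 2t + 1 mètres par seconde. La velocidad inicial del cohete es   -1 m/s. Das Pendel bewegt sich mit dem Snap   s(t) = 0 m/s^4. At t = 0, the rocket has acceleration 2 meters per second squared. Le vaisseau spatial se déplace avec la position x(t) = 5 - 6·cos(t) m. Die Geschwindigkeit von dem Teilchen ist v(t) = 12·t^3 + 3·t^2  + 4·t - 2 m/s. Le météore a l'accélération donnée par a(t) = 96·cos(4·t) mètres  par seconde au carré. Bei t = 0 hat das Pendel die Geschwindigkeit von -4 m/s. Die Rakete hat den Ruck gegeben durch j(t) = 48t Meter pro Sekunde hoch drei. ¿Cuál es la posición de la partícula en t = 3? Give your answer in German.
Ausgehend von der Geschwindigkeit v(t) = 12·t^3 + 3·t^2 + 4·t - 2, nehmen wir 1 Integral. Durch Integration von der Geschwindigkeit und Verwendung der Anfangsbedingung x(0) = -2, erhalten wir x(t) = 3·t^4 + t^3 + 2·t^2 - 2·t - 2. Mit x(t) = 3·t^4 + t^3 + 2·t^2 - 2·t - 2 und Einsetzen von t = 3, finden wir x = 280.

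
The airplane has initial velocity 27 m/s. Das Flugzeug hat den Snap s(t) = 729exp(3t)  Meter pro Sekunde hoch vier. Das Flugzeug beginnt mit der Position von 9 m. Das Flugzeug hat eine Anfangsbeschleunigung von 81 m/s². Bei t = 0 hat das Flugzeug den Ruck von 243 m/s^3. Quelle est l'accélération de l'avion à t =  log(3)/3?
Nous devons trouver la primitive de notre équation du snap s(t) = 729·exp(3·t) 2 fois. La primitive du snap est le jerk. En utilisant j(0) = 243, nous obtenons j(t) = 243·exp(3·t). En intégrant le jerk et en utilisant la condition initiale a(0) = 81, nous obtenons a(t) = 81·exp(3·t). En utilisant a(t) = 81·exp(3·t) et en substituant t = log(3)/3, nous trouvons a = 243.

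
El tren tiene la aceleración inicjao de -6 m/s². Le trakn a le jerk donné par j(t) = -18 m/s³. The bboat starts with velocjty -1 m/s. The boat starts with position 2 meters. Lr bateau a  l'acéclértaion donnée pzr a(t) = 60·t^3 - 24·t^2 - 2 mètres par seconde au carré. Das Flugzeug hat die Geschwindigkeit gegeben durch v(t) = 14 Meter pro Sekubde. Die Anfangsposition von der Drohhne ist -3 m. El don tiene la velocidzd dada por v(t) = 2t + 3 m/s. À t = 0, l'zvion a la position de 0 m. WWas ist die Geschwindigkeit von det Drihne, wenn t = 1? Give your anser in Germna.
Mit v(t) = 2·t + 3 und Einsetzen von t = 1, finden wir v = 5.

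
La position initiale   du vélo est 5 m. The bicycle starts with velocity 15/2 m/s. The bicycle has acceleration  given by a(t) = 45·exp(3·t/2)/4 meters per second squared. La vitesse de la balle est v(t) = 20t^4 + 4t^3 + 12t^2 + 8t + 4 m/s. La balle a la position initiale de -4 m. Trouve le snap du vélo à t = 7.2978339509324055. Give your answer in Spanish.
Para resolver esto, necesitamos tomar 2 derivadas de nuestra ecuación de la aceleración a(t) = 45·exp(3·t/2)/4. Derivando la aceleración, obtenemos la sacudida: j(t) = 135·exp(3·t/2)/8. La derivada de la sacudida da el snap: s(t) = 405·exp(3·t/2)/16. Tenemos el snap s(t) = 405·exp(3·t/2)/16. Sustituyendo t = 7.2978339509324055: s(7.2978339509324055) = 1436972.84987193.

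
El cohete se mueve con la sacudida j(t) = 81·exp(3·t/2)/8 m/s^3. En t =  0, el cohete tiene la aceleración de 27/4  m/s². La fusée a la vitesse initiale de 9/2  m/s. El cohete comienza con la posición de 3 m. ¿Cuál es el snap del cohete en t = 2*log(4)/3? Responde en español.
Partiendo de la sacudida j(t) = 81·exp(3·t/2)/8, tomamos 1 derivada. Tomando d/dt de j(t), encontramos s(t) = 243·exp(3·t/2)/16. Tenemos el snap s(t) = 243·exp(3·t/2)/16. Sustituyendo t = 2*log(4)/3: s(2*log(4)/3) = 243/4.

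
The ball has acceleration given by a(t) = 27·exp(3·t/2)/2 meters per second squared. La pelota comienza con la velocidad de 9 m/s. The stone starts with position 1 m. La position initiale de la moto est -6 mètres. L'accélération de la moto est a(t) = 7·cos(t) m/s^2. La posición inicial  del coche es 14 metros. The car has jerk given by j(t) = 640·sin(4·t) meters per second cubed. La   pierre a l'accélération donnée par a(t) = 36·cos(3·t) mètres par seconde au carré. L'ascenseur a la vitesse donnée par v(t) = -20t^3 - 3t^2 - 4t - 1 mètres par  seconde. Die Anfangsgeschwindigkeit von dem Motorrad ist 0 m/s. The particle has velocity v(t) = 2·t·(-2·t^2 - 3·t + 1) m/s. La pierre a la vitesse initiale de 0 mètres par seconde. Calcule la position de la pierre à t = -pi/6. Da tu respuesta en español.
Necesitamos integrar nuestra ecuación de la aceleración a(t) = 36·cos(3·t) 2 veces. La antiderivada de la aceleración, con v(0) = 0, da la velocidad: v(t) = 12·sin(3·t). La integral de la velocidad es la posición. Usando x(0) = 1, obtenemos x(t) = 5 - 4·cos(3·t). De la ecuación de la posición x(t) = 5 - 4·cos(3·t), sustituimos t = -pi/6 para obtener x = 5.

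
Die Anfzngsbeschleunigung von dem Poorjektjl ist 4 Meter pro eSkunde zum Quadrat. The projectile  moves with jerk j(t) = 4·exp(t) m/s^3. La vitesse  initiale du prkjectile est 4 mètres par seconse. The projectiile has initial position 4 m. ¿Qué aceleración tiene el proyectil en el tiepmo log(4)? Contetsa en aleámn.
Um dies zu lösen, müssen wir 1 Integral unserer Gleichung für den Ruck j(t) = 4·exp(t) finden. Die Stammfunktion von dem Ruck, mit a(0) = 4, ergibt die Beschleunigung: a(t) = 4·exp(t). Wir haben die Beschleunigung a(t) = 4·exp(t). Durch Einsetzen von t = log(4): a(log(4)) = 16.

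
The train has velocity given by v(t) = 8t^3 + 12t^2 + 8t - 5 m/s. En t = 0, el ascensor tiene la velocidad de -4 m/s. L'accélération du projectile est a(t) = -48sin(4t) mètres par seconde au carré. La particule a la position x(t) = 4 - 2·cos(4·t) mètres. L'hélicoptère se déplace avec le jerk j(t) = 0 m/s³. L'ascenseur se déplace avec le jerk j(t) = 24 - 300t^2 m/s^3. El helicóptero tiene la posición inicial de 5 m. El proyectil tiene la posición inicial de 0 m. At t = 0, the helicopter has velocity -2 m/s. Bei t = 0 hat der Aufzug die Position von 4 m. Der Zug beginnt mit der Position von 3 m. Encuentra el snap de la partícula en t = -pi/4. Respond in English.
To solve this, we need to take 4 derivatives of our position equation x(t) = 4 - 2·cos(4·t). The derivative of position gives velocity: v(t) = 8·sin(4·t). The derivative of velocity gives acceleration: a(t) = 32·cos(4·t). Differentiating acceleration, we get jerk: j(t) = -128·sin(4·t). Differentiating jerk, we get snap: s(t) = -512·cos(4·t). We have snap s(t) = -512·cos(4·t). Substituting t = -pi/4: s(-pi/4) = 512.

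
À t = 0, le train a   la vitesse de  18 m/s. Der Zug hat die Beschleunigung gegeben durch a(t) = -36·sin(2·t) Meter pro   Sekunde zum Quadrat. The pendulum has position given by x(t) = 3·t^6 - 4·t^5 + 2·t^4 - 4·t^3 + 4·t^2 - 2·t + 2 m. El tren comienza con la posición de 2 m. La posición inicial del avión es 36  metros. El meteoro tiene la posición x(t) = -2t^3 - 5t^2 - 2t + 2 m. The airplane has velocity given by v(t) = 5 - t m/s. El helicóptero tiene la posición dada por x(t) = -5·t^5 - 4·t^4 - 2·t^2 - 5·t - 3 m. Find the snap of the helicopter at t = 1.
To solve this, we need to take 4 derivatives of our position equation x(t) = -5·t^5 - 4·t^4 - 2·t^2 - 5·t - 3. The derivative of position gives velocity: v(t) = -25·t^4 - 16·t^3 - 4·t - 5. Differentiating velocity, we get acceleration: a(t) = -100·t^3 - 48·t^2 - 4. Taking d/dt of a(t), we find j(t) = -300·t^2 - 96·t. Taking d/dt of j(t), we find s(t) = -600·t - 96. From the given snap equation s(t) = -600·t - 96, we substitute t = 1 to get s = -696.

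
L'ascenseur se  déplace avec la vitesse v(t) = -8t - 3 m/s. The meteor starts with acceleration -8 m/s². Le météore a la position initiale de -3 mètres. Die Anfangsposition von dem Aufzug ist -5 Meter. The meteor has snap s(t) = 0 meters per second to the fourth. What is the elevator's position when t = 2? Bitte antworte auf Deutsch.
Wir müssen die Stammfunktion unserer Gleichung für die Geschwindigkeit v(t) = -8·t - 3 1-mal finden. Mit ∫v(t)dt und Anwendung von x(0) = -5, finden wir x(t) = -4·t^2 - 3·t - 5. Mit x(t) = -4·t^2 - 3·t - 5 und Einsetzen von t = 2, finden wir x = -27.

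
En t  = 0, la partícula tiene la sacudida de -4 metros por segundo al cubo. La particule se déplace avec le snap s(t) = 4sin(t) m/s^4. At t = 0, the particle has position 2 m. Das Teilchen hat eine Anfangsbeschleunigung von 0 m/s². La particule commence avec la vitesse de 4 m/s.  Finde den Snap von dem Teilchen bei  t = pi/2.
Wir haben den Snap s(t) = 4·sin(t). Durch Einsetzen von t = pi/2: s(pi/2) = 4.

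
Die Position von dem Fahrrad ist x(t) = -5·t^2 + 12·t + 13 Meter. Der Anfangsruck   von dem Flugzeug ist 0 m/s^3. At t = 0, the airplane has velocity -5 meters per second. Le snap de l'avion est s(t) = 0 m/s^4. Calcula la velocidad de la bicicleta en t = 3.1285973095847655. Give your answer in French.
En partant de la position x(t) = -5·t^2 + 12·t + 13, nous prenons 1 dérivée. En prenant d/dt de x(t), nous trouvons v(t) = 12 - 10·t. De l'équation de la vitesse v(t) = 12 - 10·t, nous substituons t = 3.1285973095847655 pour obtenir v = -19.2859730958477.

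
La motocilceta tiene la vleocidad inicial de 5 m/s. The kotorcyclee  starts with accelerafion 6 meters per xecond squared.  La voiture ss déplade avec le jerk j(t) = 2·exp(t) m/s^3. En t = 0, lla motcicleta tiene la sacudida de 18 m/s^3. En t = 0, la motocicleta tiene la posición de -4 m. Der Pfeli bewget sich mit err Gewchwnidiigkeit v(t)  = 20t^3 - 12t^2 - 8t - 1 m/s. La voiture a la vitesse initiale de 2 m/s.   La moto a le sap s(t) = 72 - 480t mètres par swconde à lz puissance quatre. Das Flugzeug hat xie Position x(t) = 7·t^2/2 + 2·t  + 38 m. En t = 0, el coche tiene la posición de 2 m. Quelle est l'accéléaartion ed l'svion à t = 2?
En partant de la position x(t) = 7·t^2/2 + 2·t + 38, nous prenons 2 dérivées. La dérivée de la position donne la vitesse: v(t) = 7·t + 2. En dérivant la vitesse, nous obtenons l'accélération: a(t) = 7. Nous avons l'accélération a(t) = 7. En substituant t = 2: a(2) = 7.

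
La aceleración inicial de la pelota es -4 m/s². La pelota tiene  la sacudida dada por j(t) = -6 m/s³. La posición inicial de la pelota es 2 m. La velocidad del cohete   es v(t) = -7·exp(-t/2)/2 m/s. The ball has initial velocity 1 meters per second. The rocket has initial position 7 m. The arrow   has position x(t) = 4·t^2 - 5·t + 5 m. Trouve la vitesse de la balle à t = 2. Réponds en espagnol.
Debemos encontrar la antiderivada de nuestra ecuación de la sacudida j(t) = -6 2 veces. Integrando la sacudida y usando la condición inicial a(0) = -4, obtenemos a(t) = -6·t - 4. La antiderivada de la aceleración, con v(0) = 1, da la velocidad: v(t) = -3·t^2 - 4·t + 1. Tenemos la velocidad v(t) = -3·t^2 - 4·t + 1. Sustituyendo t = 2: v(2) = -19.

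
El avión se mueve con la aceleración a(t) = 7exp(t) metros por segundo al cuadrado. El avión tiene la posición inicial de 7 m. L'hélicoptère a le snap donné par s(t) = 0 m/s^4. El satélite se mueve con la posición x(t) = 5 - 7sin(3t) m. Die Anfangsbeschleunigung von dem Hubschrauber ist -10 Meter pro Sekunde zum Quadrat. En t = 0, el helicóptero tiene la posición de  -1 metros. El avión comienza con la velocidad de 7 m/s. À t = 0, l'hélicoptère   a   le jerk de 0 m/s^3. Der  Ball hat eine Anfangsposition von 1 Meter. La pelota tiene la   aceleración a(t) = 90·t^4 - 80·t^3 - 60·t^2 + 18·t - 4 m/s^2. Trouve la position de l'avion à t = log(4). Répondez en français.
Nous devons intégrer notre équation de l'accélération a(t) = 7·exp(t) 2 fois. En prenant ∫a(t)dt et en appliquant v(0) = 7, nous trouvons v(t) = 7·exp(t). L'intégrale de la vitesse est la position. En utilisant x(0) = 7, nous obtenons x(t) = 7·exp(t). En utilisant x(t) = 7·exp(t) et en substituant t = log(4), nous trouvons x = 28.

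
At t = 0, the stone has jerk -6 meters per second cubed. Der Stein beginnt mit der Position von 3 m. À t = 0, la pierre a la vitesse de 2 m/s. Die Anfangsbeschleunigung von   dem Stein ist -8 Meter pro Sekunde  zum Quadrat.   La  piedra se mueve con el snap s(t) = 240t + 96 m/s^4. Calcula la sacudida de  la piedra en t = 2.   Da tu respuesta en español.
Para resolver esto, necesitamos tomar 1 antiderivada de nuestra ecuación del snap s(t) = 240·t + 96. La integral del snap, con j(0) = -6, da la sacudida: j(t) = 120·t^2 + 96·t - 6. De la ecuación de la sacudida j(t) = 120·t^2 + 96·t - 6, sustituimos t = 2 para obtener j = 666.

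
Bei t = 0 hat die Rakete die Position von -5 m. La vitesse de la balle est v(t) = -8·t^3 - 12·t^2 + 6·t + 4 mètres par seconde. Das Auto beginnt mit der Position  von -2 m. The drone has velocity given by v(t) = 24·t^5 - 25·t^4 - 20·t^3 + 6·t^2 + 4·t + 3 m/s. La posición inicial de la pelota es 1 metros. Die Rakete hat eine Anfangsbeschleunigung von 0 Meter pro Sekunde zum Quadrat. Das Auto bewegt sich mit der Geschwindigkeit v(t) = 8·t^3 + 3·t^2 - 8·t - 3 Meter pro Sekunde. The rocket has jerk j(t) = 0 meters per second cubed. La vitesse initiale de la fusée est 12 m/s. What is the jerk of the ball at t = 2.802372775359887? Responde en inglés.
To solve this, we need to take 2 derivatives of our velocity equation v(t) = -8·t^3 - 12·t^2 + 6·t + 4. Taking d/dt of v(t), we find a(t) = -24·t^2 - 24·t + 6. Taking d/dt of a(t), we find j(t) = -48·t - 24. From the given jerk equation j(t) = -48·t - 24, we substitute t = 2.802372775359887 to get j = -158.513893217275.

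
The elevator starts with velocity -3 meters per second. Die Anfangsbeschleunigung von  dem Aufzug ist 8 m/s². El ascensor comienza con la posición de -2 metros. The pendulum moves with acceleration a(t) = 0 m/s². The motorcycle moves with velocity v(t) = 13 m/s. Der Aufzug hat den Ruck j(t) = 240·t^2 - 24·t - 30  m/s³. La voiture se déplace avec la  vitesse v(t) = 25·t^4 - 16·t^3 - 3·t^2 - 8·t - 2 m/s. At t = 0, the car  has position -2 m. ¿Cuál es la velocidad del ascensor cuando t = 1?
Partiendo de la sacudida j(t) = 240·t^2 - 24·t - 30, tomamos 2 integrales. La antiderivada de la sacudida, con a(0) = 8, da la aceleración: a(t) = 80·t^3 - 12·t^2 - 30·t + 8. Tomando ∫a(t)dt y aplicando v(0) = -3, encontramos v(t) = 20·t^4 - 4·t^3 - 15·t^2 + 8·t - 3. De la ecuación de la velocidad v(t) = 20·t^4 - 4·t^3 - 15·t^2 + 8·t - 3, sustituimos t = 1 para obtener v = 6.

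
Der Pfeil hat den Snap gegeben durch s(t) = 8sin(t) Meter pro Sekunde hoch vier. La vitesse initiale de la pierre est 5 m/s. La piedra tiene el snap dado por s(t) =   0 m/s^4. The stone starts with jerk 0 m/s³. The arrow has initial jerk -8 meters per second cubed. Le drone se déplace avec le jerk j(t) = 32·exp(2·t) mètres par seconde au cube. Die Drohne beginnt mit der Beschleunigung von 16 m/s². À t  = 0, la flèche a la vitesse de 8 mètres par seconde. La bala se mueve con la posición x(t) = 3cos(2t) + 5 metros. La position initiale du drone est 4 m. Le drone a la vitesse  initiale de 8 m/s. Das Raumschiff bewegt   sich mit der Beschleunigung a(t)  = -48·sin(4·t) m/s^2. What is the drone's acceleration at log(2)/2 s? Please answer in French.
Pour résoudre ceci, nous devons prendre 1 intégrale de notre équation du jerk j(t) = 32·exp(2·t). L'intégrale du jerk, avec a(0) = 16, donne l'accélération: a(t) = 16·exp(2·t). En utilisant a(t) = 16·exp(2·t) et en substituant t = log(2)/2, nous trouvons a = 32.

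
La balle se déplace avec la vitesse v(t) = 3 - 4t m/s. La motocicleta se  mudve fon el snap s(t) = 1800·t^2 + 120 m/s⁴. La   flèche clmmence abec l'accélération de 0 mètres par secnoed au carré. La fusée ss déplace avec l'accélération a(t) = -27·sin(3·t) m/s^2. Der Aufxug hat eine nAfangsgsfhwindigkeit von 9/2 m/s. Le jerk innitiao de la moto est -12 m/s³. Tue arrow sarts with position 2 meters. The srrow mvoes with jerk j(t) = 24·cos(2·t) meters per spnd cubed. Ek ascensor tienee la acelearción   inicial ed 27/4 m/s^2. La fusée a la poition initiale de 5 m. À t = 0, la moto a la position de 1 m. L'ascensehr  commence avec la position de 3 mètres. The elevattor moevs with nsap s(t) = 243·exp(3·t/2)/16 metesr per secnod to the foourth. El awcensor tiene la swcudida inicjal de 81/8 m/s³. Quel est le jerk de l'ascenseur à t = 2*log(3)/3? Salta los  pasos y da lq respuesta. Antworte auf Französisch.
À t = 2*log(3)/3, j = 243/8.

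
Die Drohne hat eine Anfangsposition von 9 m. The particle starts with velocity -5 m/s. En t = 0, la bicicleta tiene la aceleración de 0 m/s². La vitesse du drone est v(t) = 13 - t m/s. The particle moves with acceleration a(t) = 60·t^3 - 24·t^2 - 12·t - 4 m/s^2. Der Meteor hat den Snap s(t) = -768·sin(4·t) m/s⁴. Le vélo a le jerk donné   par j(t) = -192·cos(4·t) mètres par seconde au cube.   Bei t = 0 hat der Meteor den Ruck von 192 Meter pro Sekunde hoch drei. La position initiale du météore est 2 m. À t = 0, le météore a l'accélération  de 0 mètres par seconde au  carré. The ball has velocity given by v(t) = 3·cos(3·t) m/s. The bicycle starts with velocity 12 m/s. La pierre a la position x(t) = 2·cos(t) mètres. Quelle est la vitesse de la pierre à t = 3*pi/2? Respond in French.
En partant de la position x(t) = 2·cos(t), nous prenons 1 dérivée. La dérivée de la position donne la vitesse: v(t) = -2·sin(t). De l'équation de la vitesse v(t) = -2·sin(t), nous substituons t = 3*pi/2 pour obtenir v = 2.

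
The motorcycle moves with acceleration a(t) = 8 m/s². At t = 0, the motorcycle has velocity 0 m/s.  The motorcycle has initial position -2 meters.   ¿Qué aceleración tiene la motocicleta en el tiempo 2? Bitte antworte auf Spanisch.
De la ecuación de la aceleración a(t) = 8, sustituimos t = 2 para obtener a = 8.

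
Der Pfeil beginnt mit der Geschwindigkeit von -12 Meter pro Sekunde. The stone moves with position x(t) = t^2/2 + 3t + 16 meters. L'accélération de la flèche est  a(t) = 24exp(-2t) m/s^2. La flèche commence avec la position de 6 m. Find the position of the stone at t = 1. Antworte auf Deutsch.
Mit x(t) = t^2/2 + 3·t + 16 und Einsetzen von t = 1, finden wir x = 39/2.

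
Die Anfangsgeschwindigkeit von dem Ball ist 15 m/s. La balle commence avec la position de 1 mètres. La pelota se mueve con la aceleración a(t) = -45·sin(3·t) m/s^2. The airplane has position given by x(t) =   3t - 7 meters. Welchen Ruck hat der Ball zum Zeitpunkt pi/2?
Um dies zu lösen, müssen wir 1 Ableitung unserer Gleichung für die Beschleunigung a(t) = -45·sin(3·t) nehmen. Durch Ableiten von der Beschleunigung erhalten wir den Ruck: j(t) = -135·cos(3·t). Mit j(t) = -135·cos(3·t) und Einsetzen von t = pi/2, finden wir j = 0.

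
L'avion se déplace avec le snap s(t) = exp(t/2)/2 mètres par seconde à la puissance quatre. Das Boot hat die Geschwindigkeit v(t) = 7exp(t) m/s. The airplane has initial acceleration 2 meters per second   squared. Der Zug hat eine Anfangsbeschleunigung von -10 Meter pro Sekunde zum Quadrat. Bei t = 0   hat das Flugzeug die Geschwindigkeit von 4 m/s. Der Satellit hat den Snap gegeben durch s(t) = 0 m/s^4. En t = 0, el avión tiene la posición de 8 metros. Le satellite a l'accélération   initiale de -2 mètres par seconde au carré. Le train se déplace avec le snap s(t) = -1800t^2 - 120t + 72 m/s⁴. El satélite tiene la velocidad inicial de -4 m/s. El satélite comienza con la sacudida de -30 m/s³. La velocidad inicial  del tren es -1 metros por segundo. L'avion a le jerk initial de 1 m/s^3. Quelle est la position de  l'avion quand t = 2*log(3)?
Nous devons trouver la primitive de notre équation du snap s(t) = exp(t/2)/2 4 fois. En intégrant le snap et en utilisant la condition initiale j(0) = 1, nous obtenons j(t) = exp(t/2). La primitive du jerk est l'accélération. En utilisant a(0) = 2, nous obtenons a(t) = 2·exp(t/2). En intégrant l'accélération et en utilisant la condition initiale v(0) = 4, nous obtenons v(t) = 4·exp(t/2). La primitive de la vitesse est la position. En utilisant x(0) = 8, nous obtenons x(t) = 8·exp(t/2). En utilisant x(t) = 8·exp(t/2) et en substituant t = 2*log(3), nous trouvons x = 24.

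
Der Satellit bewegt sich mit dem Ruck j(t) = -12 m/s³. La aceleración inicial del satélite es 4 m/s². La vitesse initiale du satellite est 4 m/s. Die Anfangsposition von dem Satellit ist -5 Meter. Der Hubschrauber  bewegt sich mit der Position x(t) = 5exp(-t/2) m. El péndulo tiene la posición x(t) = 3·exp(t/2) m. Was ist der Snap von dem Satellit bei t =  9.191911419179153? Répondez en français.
En partant du jerk j(t) = -12, nous prenons 1 dérivée. En prenant d/dt de j(t), nous trouvons s(t) = 0. Nous avons le snap s(t) = 0. En substituant t = 9.191911419179153: s(9.191911419179153) = 0.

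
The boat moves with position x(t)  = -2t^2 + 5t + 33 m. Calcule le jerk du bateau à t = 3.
Pour résoudre ceci, nous devons prendre 3 dérivées de notre équation de la position x(t) = -2·t^2 + 5·t + 33. En prenant d/dt de x(t), nous trouvons v(t) = 5 - 4·t. En prenant d/dt de v(t), nous trouvons a(t) = -4. En prenant d/dt de a(t), nous trouvons j(t) = 0. En utilisant j(t) = 0 et en substituant t = 3, nous trouvons j = 0.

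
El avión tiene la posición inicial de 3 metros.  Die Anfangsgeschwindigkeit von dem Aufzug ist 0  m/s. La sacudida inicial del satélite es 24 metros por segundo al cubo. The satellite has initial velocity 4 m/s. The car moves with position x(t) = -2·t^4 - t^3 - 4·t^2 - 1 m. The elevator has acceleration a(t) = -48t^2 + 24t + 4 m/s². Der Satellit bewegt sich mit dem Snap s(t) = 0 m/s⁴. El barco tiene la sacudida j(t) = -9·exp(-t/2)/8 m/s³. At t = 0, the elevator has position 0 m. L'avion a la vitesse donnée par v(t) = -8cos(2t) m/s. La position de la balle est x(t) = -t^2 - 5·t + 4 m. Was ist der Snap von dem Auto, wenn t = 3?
Um dies zu lösen, müssen wir 4 Ableitungen unserer Gleichung für die Position x(t) = -2·t^4 - t^3 - 4·t^2 - 1 nehmen. Durch Ableiten von der Position erhalten wir die Geschwindigkeit: v(t) = -8·t^3 - 3·t^2 - 8·t. Mit d/dt von v(t) finden wir a(t) = -24·t^2 - 6·t - 8. Mit d/dt von a(t) finden wir j(t) = -48·t - 6. Mit d/dt von j(t) finden wir s(t) = -48. Aus der Gleichung für den Snap s(t) = -48, setzen wir t = 3 ein und erhalten s = -48.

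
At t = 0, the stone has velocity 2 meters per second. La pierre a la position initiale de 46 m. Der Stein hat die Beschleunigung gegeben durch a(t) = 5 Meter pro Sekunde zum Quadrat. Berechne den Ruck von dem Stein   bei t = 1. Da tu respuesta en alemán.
Wir müssen unsere Gleichung für die Beschleunigung a(t) = 5 1-mal ableiten. Mit d/dt von a(t) finden wir j(t) = 0. Aus der Gleichung für den Ruck j(t) = 0, setzen wir t = 1 ein und erhalten j = 0.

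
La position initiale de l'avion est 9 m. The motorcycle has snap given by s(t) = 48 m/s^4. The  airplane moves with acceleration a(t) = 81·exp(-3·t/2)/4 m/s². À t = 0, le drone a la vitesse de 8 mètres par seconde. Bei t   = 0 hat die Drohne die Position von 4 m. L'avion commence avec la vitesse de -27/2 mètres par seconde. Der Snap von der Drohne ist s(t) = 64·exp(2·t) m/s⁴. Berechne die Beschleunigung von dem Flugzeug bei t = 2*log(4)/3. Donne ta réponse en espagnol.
Tenemos la aceleración a(t) = 81·exp(-3·t/2)/4. Sustituyendo t = 2*log(4)/3: a(2*log(4)/3) = 81/16.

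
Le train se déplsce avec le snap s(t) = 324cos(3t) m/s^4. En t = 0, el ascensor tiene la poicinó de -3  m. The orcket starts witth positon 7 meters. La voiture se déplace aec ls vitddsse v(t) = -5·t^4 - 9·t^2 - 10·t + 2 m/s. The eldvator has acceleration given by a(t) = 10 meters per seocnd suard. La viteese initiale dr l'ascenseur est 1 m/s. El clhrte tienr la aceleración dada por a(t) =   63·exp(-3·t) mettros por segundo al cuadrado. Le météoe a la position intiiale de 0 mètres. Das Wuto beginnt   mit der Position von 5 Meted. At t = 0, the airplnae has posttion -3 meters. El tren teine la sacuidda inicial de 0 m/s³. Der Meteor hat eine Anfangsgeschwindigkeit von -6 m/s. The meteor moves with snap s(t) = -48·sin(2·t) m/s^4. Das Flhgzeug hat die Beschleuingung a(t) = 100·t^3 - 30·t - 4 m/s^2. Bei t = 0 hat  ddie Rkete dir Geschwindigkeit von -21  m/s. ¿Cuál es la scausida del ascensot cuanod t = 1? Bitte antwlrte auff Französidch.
Pour résoudre ceci, nous devons prendre 1 dérivée de notre équation de l'accélération a(t) = 10. En dérivant l'accélération, nous obtenons le jerk: j(t) = 0. En utilisant j(t) = 0 et en substituant t = 1, nous trouvons j = 0.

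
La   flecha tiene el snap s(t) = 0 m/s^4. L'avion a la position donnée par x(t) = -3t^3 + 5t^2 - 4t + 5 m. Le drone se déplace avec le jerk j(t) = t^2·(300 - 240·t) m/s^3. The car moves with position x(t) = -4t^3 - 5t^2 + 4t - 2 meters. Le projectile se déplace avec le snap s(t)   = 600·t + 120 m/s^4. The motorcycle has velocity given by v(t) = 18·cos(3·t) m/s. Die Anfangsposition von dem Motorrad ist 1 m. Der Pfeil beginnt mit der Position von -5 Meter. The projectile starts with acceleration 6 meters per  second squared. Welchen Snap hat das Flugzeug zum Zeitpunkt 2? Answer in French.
En partant de la position x(t) = -3·t^3 + 5·t^2 - 4·t + 5, nous prenons 4 dérivées. En dérivant la position, nous obtenons la vitesse: v(t) = -9·t^2 + 10·t - 4. En dérivant la vitesse, nous obtenons l'accélération: a(t) = 10 - 18·t. La dérivée de l'accélération donne le jerk: j(t) = -18. En dérivant le jerk, nous obtenons le snap: s(t) = 0. De l'équation du snap s(t) = 0, nous substituons t = 2 pour obtenir s = 0.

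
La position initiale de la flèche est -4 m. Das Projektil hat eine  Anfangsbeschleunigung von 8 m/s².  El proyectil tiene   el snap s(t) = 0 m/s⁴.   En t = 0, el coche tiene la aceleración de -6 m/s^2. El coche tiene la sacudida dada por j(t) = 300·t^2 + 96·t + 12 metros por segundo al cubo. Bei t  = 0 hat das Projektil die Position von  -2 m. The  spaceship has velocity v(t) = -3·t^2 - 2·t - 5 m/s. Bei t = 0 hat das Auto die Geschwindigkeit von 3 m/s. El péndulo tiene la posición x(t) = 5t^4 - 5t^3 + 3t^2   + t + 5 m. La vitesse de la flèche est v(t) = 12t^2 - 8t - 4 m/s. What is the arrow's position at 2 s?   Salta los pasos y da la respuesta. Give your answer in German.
Die Position bei t = 2 ist x = 4.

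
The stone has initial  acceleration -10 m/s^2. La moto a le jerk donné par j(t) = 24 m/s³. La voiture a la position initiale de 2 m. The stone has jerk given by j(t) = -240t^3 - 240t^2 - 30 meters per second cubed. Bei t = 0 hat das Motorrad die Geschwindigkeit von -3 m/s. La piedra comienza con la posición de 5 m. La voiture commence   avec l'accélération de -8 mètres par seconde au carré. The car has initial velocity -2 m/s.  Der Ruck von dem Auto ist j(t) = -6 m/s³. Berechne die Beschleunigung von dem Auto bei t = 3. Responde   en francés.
Nous devons intégrer notre équation du jerk j(t) = -6 1 fois. En intégrant le jerk et en utilisant la condition initiale a(0) = -8, nous obtenons a(t) = -6·t - 8. Nous avons l'accélération a(t) = -6·t - 8. En substituant t = 3: a(3) = -26.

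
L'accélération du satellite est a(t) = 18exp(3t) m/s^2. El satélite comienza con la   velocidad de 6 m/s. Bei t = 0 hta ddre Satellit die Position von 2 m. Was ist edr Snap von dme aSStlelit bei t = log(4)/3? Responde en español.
Debemos derivar nuestra ecuación de la aceleración a(t) = 18·exp(3·t) 2 veces. Derivando la aceleración, obtenemos la sacudida: j(t) = 54·exp(3·t). La derivada de la sacudida da el snap: s(t) = 162·exp(3·t). Usando s(t) = 162·exp(3·t) y sustituyendo t = log(4)/3, encontramos s = 648.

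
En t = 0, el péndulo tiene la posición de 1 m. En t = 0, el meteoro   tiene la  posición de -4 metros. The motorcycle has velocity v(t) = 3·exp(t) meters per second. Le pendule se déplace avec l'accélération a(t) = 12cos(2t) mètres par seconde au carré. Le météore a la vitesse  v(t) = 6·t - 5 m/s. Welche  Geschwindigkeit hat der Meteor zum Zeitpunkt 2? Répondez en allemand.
Mit v(t) = 6·t - 5 und Einsetzen von t = 2, finden wir v = 7.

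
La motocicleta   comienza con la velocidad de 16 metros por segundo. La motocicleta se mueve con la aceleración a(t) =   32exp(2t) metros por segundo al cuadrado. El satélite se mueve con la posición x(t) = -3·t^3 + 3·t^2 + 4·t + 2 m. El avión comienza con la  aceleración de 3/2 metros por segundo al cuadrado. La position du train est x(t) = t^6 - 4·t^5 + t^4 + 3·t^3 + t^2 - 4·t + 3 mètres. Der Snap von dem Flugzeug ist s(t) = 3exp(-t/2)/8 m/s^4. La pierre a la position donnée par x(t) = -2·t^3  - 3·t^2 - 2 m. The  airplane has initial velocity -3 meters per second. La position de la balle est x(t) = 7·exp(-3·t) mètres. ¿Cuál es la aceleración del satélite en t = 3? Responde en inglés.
We must differentiate our position equation x(t) = -3·t^3 + 3·t^2 + 4·t + 2 2 times. Taking d/dt of x(t), we find v(t) = -9·t^2 + 6·t + 4. Differentiating velocity, we get acceleration: a(t) = 6 - 18·t. Using a(t) = 6 - 18·t and substituting t = 3, we find a = -48.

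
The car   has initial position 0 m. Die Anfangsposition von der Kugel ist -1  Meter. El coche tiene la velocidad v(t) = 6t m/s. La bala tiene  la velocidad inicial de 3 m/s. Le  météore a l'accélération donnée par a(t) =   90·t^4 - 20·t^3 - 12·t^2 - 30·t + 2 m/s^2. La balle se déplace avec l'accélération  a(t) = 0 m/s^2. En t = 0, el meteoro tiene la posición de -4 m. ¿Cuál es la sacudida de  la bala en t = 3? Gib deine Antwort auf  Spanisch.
Para resolver esto, necesitamos tomar 1 derivada de nuestra ecuación de la aceleración a(t) = 0. La derivada de la aceleración da la sacudida: j(t) = 0. Tenemos la sacudida j(t) = 0. Sustituyendo t = 3: j(3) = 0.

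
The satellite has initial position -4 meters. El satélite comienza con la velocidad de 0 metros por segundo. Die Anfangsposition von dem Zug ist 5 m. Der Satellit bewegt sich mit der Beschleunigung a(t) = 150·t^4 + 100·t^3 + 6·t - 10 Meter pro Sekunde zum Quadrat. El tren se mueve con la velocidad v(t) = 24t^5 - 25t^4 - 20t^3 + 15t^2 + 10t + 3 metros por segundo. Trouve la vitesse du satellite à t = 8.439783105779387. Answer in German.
Wir müssen unsere Gleichung für die Beschleunigung a(t) = 150·t^4 + 100·t^3 + 6·t - 10 1-mal integrieren. Durch Integration von der Beschleunigung und Verwendung der Anfangsbedingung v(0) = 0, erhalten wir v(t) = t·(30·t^4 + 25·t^3 + 3·t - 10). Aus der Gleichung für die Geschwindigkeit v(t) = t·(30·t^4 + 25·t^3 + 3·t - 10), setzen wir t = 8.439783105779387 ein und erhalten v = 1411600.78442922.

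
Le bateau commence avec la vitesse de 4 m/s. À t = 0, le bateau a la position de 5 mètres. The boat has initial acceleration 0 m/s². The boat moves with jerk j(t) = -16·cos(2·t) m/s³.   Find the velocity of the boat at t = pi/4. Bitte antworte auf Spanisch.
Debemos encontrar la integral de nuestra ecuación de la sacudida j(t) = -16·cos(2·t) 2 veces. La antiderivada de la sacudida es la aceleración. Usando a(0) = 0, obtenemos a(t) = -8·sin(2·t). La integral de la aceleración, con v(0) = 4, da la velocidad: v(t) = 4·cos(2·t). Usando v(t) = 4·cos(2·t) y sustituyendo t = pi/4, encontramos v = 0.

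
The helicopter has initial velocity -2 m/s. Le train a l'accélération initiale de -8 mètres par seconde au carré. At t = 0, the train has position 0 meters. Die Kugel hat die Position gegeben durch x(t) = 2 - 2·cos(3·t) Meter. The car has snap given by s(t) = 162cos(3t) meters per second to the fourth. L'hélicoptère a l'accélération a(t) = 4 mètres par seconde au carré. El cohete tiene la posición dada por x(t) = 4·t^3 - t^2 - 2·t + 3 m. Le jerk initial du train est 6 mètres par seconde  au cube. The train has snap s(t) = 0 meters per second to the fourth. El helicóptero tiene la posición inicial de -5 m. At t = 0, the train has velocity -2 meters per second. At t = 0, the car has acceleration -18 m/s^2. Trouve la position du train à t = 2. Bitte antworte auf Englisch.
Starting from snap s(t) = 0, we take 4 antiderivatives. The antiderivative of snap, with j(0) = 6, gives jerk: j(t) = 6. Integrating jerk and using the initial condition a(0) = -8, we get a(t) = 6·t - 8. The integral of acceleration, with v(0) = -2, gives velocity: v(t) = 3·t^2 - 8·t - 2. Taking ∫v(t)dt and applying x(0) = 0, we find x(t) = t^3 - 4·t^2 - 2·t. Using x(t) = t^3 - 4·t^2 - 2·t and substituting t = 2, we find x = -12.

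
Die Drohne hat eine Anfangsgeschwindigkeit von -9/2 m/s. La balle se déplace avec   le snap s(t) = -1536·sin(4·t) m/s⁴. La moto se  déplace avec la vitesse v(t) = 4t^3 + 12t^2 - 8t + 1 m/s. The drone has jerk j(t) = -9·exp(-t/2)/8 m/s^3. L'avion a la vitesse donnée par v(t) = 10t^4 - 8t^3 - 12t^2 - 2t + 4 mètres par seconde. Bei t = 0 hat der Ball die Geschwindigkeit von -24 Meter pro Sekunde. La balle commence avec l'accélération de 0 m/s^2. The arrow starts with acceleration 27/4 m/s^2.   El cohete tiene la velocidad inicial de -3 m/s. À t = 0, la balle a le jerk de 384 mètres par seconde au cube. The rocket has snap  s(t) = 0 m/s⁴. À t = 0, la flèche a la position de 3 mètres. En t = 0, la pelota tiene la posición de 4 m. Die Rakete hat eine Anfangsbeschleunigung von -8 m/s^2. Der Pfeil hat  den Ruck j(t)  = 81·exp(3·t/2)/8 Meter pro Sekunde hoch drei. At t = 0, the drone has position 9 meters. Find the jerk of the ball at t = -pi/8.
We must find the integral of our snap equation s(t) = -1536·sin(4·t) 1 time. Finding the integral of s(t) and using j(0) = 384: j(t) = 384·cos(4·t). From the given jerk equation j(t) = 384·cos(4·t), we substitute t = -pi/8 to get j = 0.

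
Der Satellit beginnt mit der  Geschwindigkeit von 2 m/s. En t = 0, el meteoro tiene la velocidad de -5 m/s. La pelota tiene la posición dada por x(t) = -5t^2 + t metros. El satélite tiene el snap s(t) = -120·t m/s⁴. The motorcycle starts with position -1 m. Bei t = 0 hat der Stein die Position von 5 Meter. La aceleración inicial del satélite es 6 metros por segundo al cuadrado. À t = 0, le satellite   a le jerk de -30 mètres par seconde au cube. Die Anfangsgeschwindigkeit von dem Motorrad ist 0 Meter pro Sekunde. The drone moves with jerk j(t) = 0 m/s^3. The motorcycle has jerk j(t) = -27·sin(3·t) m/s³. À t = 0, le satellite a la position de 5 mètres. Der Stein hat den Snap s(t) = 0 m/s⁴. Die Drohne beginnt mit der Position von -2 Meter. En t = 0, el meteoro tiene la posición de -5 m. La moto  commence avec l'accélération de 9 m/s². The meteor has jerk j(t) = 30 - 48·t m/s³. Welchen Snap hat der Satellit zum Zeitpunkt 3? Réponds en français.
Nous avons le snap s(t) = -120·t. En substituant t = 3: s(3) = -360.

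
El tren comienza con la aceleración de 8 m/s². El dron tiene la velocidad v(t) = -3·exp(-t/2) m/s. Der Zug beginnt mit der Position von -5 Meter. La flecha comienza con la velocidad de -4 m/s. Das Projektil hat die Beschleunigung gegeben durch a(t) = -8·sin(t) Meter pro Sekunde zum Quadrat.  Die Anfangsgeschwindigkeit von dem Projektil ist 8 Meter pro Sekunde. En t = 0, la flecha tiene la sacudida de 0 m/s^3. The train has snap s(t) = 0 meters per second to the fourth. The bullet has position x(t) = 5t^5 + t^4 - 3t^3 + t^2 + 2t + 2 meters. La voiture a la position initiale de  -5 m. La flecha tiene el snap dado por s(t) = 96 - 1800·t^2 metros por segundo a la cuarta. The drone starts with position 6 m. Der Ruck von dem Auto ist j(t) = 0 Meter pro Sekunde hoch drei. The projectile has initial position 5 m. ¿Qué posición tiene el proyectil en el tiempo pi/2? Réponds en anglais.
We need to integrate our acceleration equation a(t) = -8·sin(t) 2 times. Integrating acceleration and using the initial condition v(0) = 8, we get v(t) = 8·cos(t). Finding the integral of v(t) and using x(0) = 5: x(t) = 8·sin(t) + 5. From the given position equation x(t) = 8·sin(t) + 5, we substitute t = pi/2 to get x = 13.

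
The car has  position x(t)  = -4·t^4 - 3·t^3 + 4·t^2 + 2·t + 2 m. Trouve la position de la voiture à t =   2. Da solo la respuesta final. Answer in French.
À t = 2, x = -66.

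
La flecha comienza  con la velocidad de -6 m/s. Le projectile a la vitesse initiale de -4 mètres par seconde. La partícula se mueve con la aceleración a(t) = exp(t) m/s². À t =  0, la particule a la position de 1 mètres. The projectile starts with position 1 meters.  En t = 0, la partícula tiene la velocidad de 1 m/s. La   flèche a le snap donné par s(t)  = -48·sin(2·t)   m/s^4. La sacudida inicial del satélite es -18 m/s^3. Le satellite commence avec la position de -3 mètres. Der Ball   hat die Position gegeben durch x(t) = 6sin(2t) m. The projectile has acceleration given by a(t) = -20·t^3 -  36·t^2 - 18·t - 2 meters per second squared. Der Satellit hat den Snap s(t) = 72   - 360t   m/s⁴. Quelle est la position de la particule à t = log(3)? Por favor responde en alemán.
Wir müssen unsere Gleichung für die Beschleunigung a(t) = exp(t) 2-mal integrieren. Durch Integration von der Beschleunigung und Verwendung der Anfangsbedingung v(0) = 1, erhalten wir v(t) = exp(t). Das Integral von der Geschwindigkeit, mit x(0) = 1, ergibt die Position: x(t) = exp(t). Aus der Gleichung für die Position x(t) = exp(t), setzen wir t = log(3) ein und erhalten x = 3.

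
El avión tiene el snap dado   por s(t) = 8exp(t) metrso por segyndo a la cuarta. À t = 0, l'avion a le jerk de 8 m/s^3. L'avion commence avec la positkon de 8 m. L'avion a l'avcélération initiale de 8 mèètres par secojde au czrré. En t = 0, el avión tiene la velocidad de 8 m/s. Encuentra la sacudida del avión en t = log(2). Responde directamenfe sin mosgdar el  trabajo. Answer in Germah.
Die Antwort ist 16.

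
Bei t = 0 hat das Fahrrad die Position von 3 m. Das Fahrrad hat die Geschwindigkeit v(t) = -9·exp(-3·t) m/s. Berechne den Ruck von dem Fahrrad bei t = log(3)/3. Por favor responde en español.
Debemos derivar nuestra ecuación de la velocidad v(t) = -9·exp(-3·t) 2 veces. La derivada de la velocidad da la aceleración: a(t) = 27·exp(-3·t). Tomando d/dt de a(t), encontramos j(t) = -81·exp(-3·t). De la ecuación de la sacudida j(t) = -81·exp(-3·t), sustituimos t = log(3)/3 para obtener j = -27.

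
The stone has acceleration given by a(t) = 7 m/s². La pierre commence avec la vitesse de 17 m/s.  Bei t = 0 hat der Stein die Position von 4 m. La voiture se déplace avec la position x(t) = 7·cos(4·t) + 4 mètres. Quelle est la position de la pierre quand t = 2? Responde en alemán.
Um dies zu lösen, müssen wir 2 Integrale unserer Gleichung für die Beschleunigung a(t) = 7 finden. Die Stammfunktion von der Beschleunigung, mit v(0) = 17, ergibt die Geschwindigkeit: v(t) = 7·t + 17. Das Integral von der Geschwindigkeit, mit x(0) = 4, ergibt die Position: x(t) = 7·t^2/2 + 17·t + 4. Wir haben die Position x(t) = 7·t^2/2 + 17·t + 4. Durch Einsetzen von t = 2: x(2) = 52.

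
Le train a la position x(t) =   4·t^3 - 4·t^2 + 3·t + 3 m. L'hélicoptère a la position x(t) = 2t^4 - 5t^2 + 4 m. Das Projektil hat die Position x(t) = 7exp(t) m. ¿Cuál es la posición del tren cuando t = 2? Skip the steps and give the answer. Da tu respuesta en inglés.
The answer is 25.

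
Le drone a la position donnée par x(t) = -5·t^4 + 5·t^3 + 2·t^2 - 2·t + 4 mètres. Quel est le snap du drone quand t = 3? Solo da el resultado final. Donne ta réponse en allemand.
Der Snap bei t = 3 ist s = -120.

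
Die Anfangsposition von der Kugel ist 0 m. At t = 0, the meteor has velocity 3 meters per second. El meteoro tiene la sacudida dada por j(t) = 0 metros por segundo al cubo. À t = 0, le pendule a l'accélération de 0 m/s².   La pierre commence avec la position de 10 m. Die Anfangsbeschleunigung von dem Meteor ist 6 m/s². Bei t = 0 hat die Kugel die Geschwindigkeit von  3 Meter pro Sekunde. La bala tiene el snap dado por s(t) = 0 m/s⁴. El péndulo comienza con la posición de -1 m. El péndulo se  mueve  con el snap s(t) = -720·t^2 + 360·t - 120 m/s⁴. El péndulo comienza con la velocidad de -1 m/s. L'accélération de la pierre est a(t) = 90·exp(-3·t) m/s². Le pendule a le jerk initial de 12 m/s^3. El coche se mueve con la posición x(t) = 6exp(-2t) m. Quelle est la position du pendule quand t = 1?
En partant du snap s(t) = -720·t^2 + 360·t - 120, nous prenons 4 intégrales. L'intégrale du snap est le jerk. En utilisant j(0) = 12, nous obtenons j(t) = -240·t^3 + 180·t^2 - 120·t + 12. En intégrant le jerk et en utilisant la condition initiale a(0) = 0, nous obtenons a(t) = 12·t·(-5·t^3 + 5·t^2 - 5·t + 1). L'intégrale de l'accélération est la vitesse. En utilisant v(0) = -1, nous obtenons v(t) = -12·t^5 + 15·t^4 - 20·t^3 + 6·t^2 - 1. En intégrant la vitesse et en utilisant la condition initiale x(0) = -1, nous obtenons x(t) = -2·t^6 + 3·t^5 - 5·t^4 + 2·t^3 - t - 1. En utilisant x(t) = -2·t^6 + 3·t^5 - 5·t^4 + 2·t^3 - t - 1 et en substituant t = 1, nous trouvons x = -4.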